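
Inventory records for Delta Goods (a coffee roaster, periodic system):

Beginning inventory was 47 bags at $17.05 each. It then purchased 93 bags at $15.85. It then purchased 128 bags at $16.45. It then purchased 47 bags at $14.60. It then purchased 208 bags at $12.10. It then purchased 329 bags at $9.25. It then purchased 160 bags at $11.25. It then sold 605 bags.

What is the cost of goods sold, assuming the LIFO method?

Sale 1 (605) [LIFO — newest first]: 160 @ $11.25 + 329 @ $9.25 + 116 @ $12.10 = $6,246.85
Ending inventory: 47 @ $17.05 + 93 @ $15.85 + 128 @ $16.45 + 47 @ $14.60 + 92 @ $12.10 = $6,180.40

COGS = $6,246.85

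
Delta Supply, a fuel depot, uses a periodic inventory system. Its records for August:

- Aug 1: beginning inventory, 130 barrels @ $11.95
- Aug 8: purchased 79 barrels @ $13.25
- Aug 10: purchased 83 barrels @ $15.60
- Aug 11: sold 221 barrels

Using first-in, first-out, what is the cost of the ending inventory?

Aug 11, 221 sold [FIFO — oldest first]: 130 @ $11.95 + 79 @ $13.25 + 12 @ $15.60 = $2,787.45
Ending inventory: 71 @ $15.60 = $1,107.60
Check: goods available $3,895.05 = COGS $2,787.45 + ending $1,107.60

Ending inventory = $1,107.60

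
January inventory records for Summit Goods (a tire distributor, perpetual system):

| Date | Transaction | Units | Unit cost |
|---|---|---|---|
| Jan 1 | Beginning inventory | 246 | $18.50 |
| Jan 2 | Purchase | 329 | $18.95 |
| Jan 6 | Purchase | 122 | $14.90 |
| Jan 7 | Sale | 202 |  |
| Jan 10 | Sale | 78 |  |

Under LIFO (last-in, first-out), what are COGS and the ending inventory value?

COGS = $4,811.90; ending inventory = $7,791.45

Jan 7, 202 sold [LIFO — newest first]: 122 @ $14.90 + 80 @ $18.95 = $3,333.80
Jan 10, 78 sold [LIFO — newest first]: 78 @ $18.95 = $1,478.10
Total COGS = $3,333.80 + $1,478.10 = $4,811.90
Ending inventory: 246 @ $18.50 + 171 @ $18.95 = $7,791.45
Check: goods available $12,603.35 = COGS $4,811.90 + ending $7,791.45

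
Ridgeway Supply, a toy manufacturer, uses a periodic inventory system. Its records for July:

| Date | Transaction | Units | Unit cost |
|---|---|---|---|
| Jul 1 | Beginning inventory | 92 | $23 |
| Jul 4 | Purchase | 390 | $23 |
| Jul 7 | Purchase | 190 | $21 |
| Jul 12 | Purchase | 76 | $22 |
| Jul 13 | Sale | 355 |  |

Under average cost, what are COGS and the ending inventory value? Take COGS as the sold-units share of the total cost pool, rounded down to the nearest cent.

Jul 13, sell 355: 355/748 × $16,748.00 → $7,948.58
Ending inventory (cost pool remaining) = $8,799.42

COGS = $7,948.58; ending inventory = $8,799.42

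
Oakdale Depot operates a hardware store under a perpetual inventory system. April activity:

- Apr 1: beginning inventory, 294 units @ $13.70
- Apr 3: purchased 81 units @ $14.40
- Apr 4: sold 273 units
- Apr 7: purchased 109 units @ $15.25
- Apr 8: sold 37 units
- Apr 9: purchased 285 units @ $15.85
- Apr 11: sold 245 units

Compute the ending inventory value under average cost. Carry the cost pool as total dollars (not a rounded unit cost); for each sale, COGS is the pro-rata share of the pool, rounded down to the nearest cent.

Ending inventory = $3,288.38

After Apr 1: 294 on hand, pool $4,027.80 (≈ $13.7000 each)
After Apr 3: 375 on hand, pool $5,194.20 (≈ $13.8512 each)
Apr 4, sell 273: 273/375 × $5,194.20 → $3,781.37
After Apr 7: 211 on hand, pool $3,075.08 (≈ $14.5738 each)
Apr 8, sell 37: 37/211 × $3,075.08 → $539.23
After Apr 9: 459 on hand, pool $7,053.10 (≈ $15.3662 each)
Apr 11, sell 245: 245/459 × $7,053.10 → $3,764.72
Total COGS = $3,781.37 + $539.23 + $3,764.72 = $8,085.32
Ending inventory (cost pool remaining) = $3,288.38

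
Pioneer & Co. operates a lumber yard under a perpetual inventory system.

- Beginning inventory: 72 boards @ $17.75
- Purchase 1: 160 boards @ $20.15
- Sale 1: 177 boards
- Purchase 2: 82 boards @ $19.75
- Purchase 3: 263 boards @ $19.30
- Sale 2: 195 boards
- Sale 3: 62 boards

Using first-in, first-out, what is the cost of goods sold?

Sale 1 (177) [FIFO — oldest first]: 72 @ $17.75 + 105 @ $20.15 = $3,393.75
Sale 2 (195) [FIFO — oldest first]: 55 @ $20.15 + 82 @ $19.75 + 58 @ $19.30 = $3,847.15
Sale 3 (62) [FIFO — oldest first]: 62 @ $19.30 = $1,196.60
Total COGS = $3,393.75 + $3,847.15 + $1,196.60 = $8,437.50
Ending inventory: 143 @ $19.30 = $2,759.90

COGS = $8,437.50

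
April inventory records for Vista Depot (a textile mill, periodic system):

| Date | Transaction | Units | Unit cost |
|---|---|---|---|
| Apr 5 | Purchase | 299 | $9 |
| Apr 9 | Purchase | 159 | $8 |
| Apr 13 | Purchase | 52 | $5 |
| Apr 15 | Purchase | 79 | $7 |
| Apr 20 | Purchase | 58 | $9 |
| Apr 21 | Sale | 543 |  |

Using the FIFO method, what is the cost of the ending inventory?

Ending inventory = $844

Apr 21, 543 sold [FIFO — oldest first]: 299 @ $9 + 159 @ $8 + 52 @ $5 + 33 @ $7 = $4,454
Ending inventory: 46 @ $7 + 58 @ $9 = $844
Check: goods available $5,298 = COGS $4,454 + ending $844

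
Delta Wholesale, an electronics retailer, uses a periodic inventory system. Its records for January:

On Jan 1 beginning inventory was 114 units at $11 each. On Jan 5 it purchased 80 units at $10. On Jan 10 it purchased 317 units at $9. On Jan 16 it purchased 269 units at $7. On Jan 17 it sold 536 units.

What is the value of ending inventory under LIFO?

Jan 17, 536 sold [LIFO — newest first]: 269 @ $7 + 267 @ $9 = $4,286
Ending inventory: 114 @ $11 + 80 @ $10 + 50 @ $9 = $2,504
Check: goods available $6,790 = COGS $4,286 + ending $2,504

Ending inventory = $2,504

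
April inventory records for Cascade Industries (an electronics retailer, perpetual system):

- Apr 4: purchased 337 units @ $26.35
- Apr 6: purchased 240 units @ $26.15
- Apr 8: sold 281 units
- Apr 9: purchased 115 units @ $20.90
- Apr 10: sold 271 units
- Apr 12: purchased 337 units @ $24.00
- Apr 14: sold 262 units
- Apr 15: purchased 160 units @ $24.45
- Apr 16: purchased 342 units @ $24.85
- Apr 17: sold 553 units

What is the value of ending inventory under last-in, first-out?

Ending inventory = $4,265.00

Apr 8, 281 sold [LIFO — newest first]: 240 @ $26.15 + 41 @ $26.35 = $7,356.35
Apr 10, 271 sold [LIFO — newest first]: 115 @ $20.90 + 156 @ $26.35 = $6,514.10
Apr 14, 262 sold [LIFO — newest first]: 262 @ $24.00 = $6,288.00
Apr 17, 553 sold [LIFO — newest first]: 342 @ $24.85 + 160 @ $24.45 + 51 @ $24.00 = $13,634.70
Total COGS = $7,356.35 + $6,514.10 + $6,288.00 + $13,634.70 = $33,793.15
Ending inventory: 140 @ $26.35 + 24 @ $24.00 = $4,265.00
Check: goods available $38,058.15 = COGS $33,793.15 + ending $4,265.00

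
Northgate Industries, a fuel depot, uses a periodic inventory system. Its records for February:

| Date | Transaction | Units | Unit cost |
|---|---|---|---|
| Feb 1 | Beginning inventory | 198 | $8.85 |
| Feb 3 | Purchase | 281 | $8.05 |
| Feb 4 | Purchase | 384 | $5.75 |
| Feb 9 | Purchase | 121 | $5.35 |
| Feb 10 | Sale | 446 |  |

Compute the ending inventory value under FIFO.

Feb 10, 446 sold [FIFO — oldest first]: 198 @ $8.85 + 248 @ $8.05 = $3,748.70
Ending inventory: 33 @ $8.05 + 384 @ $5.75 + 121 @ $5.35 = $3,121.00

Ending inventory = $3,121.00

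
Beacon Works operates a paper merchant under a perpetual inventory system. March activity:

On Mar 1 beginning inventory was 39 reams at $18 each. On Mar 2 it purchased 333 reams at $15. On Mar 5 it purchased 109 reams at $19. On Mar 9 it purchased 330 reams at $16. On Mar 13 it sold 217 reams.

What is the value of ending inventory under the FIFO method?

Mar 13, 217 sold [FIFO — oldest first]: 39 @ $18 + 178 @ $15 = $3,372
Ending inventory: 155 @ $15 + 109 @ $19 + 330 @ $16 = $9,676

Ending inventory = $9,676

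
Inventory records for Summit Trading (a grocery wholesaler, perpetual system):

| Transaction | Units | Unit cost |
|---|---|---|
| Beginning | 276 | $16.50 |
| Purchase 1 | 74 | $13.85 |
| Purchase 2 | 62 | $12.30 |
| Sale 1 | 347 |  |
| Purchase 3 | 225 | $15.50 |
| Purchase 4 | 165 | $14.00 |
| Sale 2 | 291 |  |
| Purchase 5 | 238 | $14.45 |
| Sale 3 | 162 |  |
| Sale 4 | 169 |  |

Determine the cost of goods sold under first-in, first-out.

Sale 1 (347) [FIFO — oldest first]: 276 @ $16.50 + 71 @ $13.85 = $5,537.35
Sale 2 (291) [FIFO — oldest first]: 3 @ $13.85 + 62 @ $12.30 + 225 @ $15.50 + 1 @ $14.00 = $4,305.65
Sale 3 (162) [FIFO — oldest first]: 162 @ $14.00 = $2,268.00
Sale 4 (169) [FIFO — oldest first]: 2 @ $14.00 + 167 @ $14.45 = $2,441.15
Total COGS = $5,537.35 + $4,305.65 + $2,268.00 + $2,441.15 = $14,552.15
Ending inventory: 71 @ $14.45 = $1,025.95

COGS = $14,552.15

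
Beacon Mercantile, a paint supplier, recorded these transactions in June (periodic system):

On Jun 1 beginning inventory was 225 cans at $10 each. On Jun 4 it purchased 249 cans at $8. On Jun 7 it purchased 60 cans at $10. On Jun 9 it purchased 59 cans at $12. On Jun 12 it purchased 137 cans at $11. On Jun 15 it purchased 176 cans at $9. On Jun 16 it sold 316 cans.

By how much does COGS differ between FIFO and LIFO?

FIFO COGS: 225 @ $10 + 91 @ $8 = $2,978
LIFO COGS: 176 @ $9 + 137 @ $11 + 3 @ $12 = $3,127
Difference = |$2,978 − $3,127| = $149

$149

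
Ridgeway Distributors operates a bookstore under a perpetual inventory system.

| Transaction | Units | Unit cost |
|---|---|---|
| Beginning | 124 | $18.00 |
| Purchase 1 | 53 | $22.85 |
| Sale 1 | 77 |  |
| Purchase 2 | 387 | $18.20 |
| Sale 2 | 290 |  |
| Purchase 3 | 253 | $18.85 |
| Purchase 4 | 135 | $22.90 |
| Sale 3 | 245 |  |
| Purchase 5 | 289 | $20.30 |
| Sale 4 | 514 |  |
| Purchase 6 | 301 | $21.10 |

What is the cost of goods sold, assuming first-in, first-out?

Sale 1 (77) [FIFO — oldest first]: 77 @ $18.00 = $1,386.00
Sale 2 (290) [FIFO — oldest first]: 47 @ $18.00 + 53 @ $22.85 + 190 @ $18.20 = $5,515.05
Sale 3 (245) [FIFO — oldest first]: 197 @ $18.20 + 48 @ $18.85 = $4,490.20
Sale 4 (514) [FIFO — oldest first]: 205 @ $18.85 + 135 @ $22.90 + 174 @ $20.30 = $10,487.95
Total COGS = $1,386.00 + $5,515.05 + $4,490.20 + $10,487.95 = $21,879.20
Ending inventory: 115 @ $20.30 + 301 @ $21.10 = $8,685.60
Check: goods available $30,564.80 = COGS $21,879.20 + ending $8,685.60

COGS = $21,879.20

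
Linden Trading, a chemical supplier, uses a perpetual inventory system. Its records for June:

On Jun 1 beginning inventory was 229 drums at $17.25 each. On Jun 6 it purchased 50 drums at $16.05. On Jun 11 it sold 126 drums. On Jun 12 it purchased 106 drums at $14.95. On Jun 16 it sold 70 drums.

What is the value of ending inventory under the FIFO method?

Jun 11, 126 sold [FIFO — oldest first]: 126 @ $17.25 = $2,173.50
Jun 16, 70 sold [FIFO — oldest first]: 70 @ $17.25 = $1,207.50
Total COGS = $2,173.50 + $1,207.50 = $3,381.00
Ending inventory: 33 @ $17.25 + 50 @ $16.05 + 106 @ $14.95 = $2,956.45

Ending inventory = $2,956.45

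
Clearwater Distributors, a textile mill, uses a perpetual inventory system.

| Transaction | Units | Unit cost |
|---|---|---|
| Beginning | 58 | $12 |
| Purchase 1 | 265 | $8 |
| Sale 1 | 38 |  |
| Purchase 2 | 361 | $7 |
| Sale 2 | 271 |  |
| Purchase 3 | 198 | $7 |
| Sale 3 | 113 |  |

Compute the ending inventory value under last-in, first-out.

Ending inventory = $3,737

Sale 1 (38) [LIFO — newest first]: 38 @ $8 = $304
Sale 2 (271) [LIFO — newest first]: 271 @ $7 = $1,897
Sale 3 (113) [LIFO — newest first]: 113 @ $7 = $791
Total COGS = $304 + $1,897 + $791 = $2,992
Ending inventory: 58 @ $12 + 227 @ $8 + 90 @ $7 + 85 @ $7 = $3,737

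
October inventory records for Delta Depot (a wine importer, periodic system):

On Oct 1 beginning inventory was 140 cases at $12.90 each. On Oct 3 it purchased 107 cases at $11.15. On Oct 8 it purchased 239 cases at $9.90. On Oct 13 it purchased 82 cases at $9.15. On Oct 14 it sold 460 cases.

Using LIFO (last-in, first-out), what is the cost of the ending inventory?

Oct 14, 460 sold [LIFO — newest first]: 82 @ $9.15 + 239 @ $9.90 + 107 @ $11.15 + 32 @ $12.90 = $4,722.25
Ending inventory: 108 @ $12.90 = $1,393.20

Ending inventory = $1,393.20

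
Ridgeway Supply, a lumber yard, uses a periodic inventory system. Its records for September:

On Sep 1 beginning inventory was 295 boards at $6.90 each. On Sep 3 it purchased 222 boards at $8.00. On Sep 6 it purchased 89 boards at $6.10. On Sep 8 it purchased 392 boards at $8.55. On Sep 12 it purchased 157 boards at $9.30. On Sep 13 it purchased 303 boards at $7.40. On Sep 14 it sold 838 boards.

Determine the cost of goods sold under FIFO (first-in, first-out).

COGS = $6,338.00

Sep 14, 838 sold [FIFO — oldest first]: 295 @ $6.90 + 222 @ $8.00 + 89 @ $6.10 + 232 @ $8.55 = $6,338.00
Ending inventory: 160 @ $8.55 + 157 @ $9.30 + 303 @ $7.40 = $5,070.30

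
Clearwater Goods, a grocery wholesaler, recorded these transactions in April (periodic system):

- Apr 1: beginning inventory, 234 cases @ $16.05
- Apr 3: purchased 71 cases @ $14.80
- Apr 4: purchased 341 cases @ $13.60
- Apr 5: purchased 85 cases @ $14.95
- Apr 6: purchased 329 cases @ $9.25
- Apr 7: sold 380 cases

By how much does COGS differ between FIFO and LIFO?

FIFO COGS: 234 @ $16.05 + 71 @ $14.80 + 75 @ $13.60 = $5,826.50
LIFO COGS: 329 @ $9.25 + 51 @ $14.95 = $3,805.70
Difference = |$5,826.50 − $3,805.70| = $2,020.80

$2,020.80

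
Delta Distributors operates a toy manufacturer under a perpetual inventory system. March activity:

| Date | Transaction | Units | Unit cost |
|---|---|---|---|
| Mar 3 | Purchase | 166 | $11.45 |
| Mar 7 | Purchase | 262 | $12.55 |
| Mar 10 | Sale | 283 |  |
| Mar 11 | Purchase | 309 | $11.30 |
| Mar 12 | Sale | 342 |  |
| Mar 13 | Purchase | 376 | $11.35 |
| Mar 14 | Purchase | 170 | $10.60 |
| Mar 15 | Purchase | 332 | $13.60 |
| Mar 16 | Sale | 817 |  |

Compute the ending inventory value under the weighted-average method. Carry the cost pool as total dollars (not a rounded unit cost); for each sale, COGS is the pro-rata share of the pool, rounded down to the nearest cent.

Ending inventory = $2,075.98

After Mar 3: 166 on hand, pool $1,900.70 (≈ $11.4500 each)
After Mar 7: 428 on hand, pool $5,188.80 (≈ $12.1234 each)
Mar 10, sell 283: 283/428 × $5,188.80 → $3,430.91
After Mar 11: 454 on hand, pool $5,249.59 (≈ $11.5630 each)
Mar 12, sell 342: 342/454 × $5,249.59 → $3,954.53
After Mar 13: 488 on hand, pool $5,562.66 (≈ $11.3989 each)
After Mar 14: 658 on hand, pool $7,364.66 (≈ $11.1925 each)
After Mar 15: 990 on hand, pool $11,879.86 (≈ $11.9999 each)
Mar 16, sell 817: 817/990 × $11,879.86 → $9,803.88
Total COGS = $3,430.91 + $3,954.53 + $9,803.88 = $17,189.32
Ending inventory (cost pool remaining) = $2,075.98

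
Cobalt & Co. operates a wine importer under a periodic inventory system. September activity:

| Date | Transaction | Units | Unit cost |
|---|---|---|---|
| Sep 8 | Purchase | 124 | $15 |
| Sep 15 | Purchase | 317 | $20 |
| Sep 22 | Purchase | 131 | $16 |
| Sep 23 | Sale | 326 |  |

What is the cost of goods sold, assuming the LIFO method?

Sep 23, 326 sold [LIFO — newest first]: 131 @ $16 + 195 @ $20 = $5,996
Ending inventory: 124 @ $15 + 122 @ $20 = $4,300

COGS = $5,996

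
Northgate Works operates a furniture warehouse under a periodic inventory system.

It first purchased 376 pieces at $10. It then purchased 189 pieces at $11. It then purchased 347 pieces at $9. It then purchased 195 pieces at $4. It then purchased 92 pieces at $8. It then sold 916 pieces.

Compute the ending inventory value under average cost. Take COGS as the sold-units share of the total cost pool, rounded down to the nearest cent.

Sale 1, sell 916: 916/1199 × $10,478.00 → $8,004.87
Ending inventory (cost pool remaining) = $2,473.13
Check: goods available $10,478.00 = COGS $8,004.87 + ending $2,473.13

Ending inventory = $2,473.13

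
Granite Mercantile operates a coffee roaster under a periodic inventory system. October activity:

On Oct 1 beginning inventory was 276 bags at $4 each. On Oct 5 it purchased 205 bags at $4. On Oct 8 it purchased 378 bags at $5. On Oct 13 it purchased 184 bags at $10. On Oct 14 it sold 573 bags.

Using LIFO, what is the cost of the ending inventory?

Ending inventory = $1,880

Oct 14, 573 sold [LIFO — newest first]: 184 @ $10 + 378 @ $5 + 11 @ $4 = $3,774
Ending inventory: 276 @ $4 + 194 @ $4 = $1,880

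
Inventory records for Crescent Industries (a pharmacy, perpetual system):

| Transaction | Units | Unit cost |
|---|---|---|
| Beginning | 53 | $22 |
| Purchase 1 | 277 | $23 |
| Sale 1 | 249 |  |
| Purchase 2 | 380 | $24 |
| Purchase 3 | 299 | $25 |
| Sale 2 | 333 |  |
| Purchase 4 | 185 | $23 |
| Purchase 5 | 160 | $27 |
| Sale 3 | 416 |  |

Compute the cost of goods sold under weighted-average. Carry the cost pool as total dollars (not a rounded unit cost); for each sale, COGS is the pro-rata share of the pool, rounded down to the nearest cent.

COGS = $23,973.84

After Beginning: 53 on hand, pool $1,166.00 (≈ $22.0000 each)
After Purchase 1: 330 on hand, pool $7,537.00 (≈ $22.8394 each)
Sale 1, sell 249: 249/330 × $7,537.00 → $5,687.00
After Purchase 2: 461 on hand, pool $10,970.00 (≈ $23.7961 each)
After Purchase 3: 760 on hand, pool $18,445.00 (≈ $24.2697 each)
Sale 2, sell 333: 333/760 × $18,445.00 → $8,081.82
After Purchase 4: 612 on hand, pool $14,618.18 (≈ $23.8859 each)
After Purchase 5: 772 on hand, pool $18,938.18 (≈ $24.5313 each)
Sale 3, sell 416: 416/772 × $18,938.18 → $10,205.02
Total COGS = $5,687.00 + $8,081.82 + $10,205.02 = $23,973.84
Ending inventory (cost pool remaining) = $8,733.16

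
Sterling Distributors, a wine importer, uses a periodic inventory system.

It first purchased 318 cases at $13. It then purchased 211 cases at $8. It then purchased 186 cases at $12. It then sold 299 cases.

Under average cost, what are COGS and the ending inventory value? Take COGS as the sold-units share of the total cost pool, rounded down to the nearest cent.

COGS = $3,368.03; ending inventory = $4,685.97

Sale 1, sell 299: 299/715 × $8,054.00 → $3,368.03
Ending inventory (cost pool remaining) = $4,685.97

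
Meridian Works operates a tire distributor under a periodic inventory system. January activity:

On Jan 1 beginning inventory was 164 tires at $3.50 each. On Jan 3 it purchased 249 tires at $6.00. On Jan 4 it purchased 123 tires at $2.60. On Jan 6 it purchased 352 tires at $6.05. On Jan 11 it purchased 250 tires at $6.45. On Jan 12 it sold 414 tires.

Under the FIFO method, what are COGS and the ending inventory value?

Jan 12, 414 sold [FIFO — oldest first]: 164 @ $3.50 + 249 @ $6.00 + 1 @ $2.60 = $2,070.60
Ending inventory: 122 @ $2.60 + 352 @ $6.05 + 250 @ $6.45 = $4,059.30

COGS = $2,070.60; ending inventory = $4,059.30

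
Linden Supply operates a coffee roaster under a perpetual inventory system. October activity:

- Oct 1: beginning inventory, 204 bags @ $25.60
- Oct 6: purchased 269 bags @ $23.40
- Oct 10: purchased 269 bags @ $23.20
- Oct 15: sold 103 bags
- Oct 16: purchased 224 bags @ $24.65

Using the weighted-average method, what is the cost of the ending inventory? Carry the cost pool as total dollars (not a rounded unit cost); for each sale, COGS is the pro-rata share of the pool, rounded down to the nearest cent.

Ending inventory = $20,814.37

After Oct 1: 204 on hand, pool $5,222.40 (≈ $25.6000 each)
After Oct 6: 473 on hand, pool $11,517.00 (≈ $24.3488 each)
After Oct 10: 742 on hand, pool $17,757.80 (≈ $23.9323 each)
Oct 15, sell 103: 103/742 × $17,757.80 → $2,465.03
After Oct 16: 863 on hand, pool $20,814.37 (≈ $24.1186 each)
Ending inventory (cost pool remaining) = $20,814.37
Check: goods available $23,279.40 = COGS $2,465.03 + ending $20,814.37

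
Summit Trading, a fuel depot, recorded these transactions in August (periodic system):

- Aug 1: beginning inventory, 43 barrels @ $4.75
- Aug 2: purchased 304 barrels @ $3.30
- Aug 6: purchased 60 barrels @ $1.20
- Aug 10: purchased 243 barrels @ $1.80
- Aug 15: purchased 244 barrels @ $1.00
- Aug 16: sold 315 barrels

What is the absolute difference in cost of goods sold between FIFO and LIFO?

FIFO COGS: 43 @ $4.75 + 272 @ $3.30 = $1,101.85
LIFO COGS: 244 @ $1.00 + 71 @ $1.80 = $371.80
Difference = |$1,101.85 − $371.80| = $730.05

$730.05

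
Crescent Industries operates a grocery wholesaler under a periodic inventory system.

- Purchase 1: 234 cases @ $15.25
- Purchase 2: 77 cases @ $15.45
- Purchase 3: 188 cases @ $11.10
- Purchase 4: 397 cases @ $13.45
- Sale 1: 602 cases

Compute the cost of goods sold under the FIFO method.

COGS = $8,230.30

Sale 1 (602) [FIFO — oldest first]: 234 @ $15.25 + 77 @ $15.45 + 188 @ $11.10 + 103 @ $13.45 = $8,230.30
Ending inventory: 294 @ $13.45 = $3,954.30
Check: goods available $12,184.60 = COGS $8,230.30 + ending $3,954.30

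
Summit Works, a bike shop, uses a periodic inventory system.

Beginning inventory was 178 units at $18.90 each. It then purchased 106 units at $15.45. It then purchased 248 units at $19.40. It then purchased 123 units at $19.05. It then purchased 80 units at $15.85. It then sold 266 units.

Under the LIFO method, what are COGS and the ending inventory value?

COGS = $4,833.35; ending inventory = $8,590.90

Sale 1 (266) [LIFO — newest first]: 80 @ $15.85 + 123 @ $19.05 + 63 @ $19.40 = $4,833.35
Ending inventory: 178 @ $18.90 + 106 @ $15.45 + 185 @ $19.40 = $8,590.90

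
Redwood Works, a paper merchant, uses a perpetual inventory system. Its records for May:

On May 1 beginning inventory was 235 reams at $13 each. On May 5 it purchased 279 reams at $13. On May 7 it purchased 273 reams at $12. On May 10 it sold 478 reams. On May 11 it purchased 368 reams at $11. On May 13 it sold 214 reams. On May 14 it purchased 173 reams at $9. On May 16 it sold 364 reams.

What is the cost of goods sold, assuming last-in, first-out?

May 10, 478 sold [LIFO — newest first]: 273 @ $12 + 205 @ $13 = $5,941
May 13, 214 sold [LIFO — newest first]: 214 @ $11 = $2,354
May 16, 364 sold [LIFO — newest first]: 173 @ $9 + 154 @ $11 + 37 @ $13 = $3,732
Total COGS = $5,941 + $2,354 + $3,732 = $12,027
Ending inventory: 235 @ $13 + 37 @ $13 = $3,536
Check: goods available $15,563 = COGS $12,027 + ending $3,536

COGS = $12,027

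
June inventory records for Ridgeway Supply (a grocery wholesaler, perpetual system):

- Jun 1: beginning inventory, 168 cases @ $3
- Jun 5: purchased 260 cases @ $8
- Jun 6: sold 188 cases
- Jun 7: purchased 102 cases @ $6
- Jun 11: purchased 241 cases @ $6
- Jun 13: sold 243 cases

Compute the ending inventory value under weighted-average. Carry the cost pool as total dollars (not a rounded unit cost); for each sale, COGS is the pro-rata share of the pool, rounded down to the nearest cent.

After Jun 1: 168 on hand, pool $504.00 (≈ $3.0000 each)
After Jun 5: 428 on hand, pool $2,584.00 (≈ $6.0374 each)
Jun 6, sell 188: 188/428 × $2,584.00 → $1,135.02
After Jun 7: 342 on hand, pool $2,060.98 (≈ $6.0263 each)
After Jun 11: 583 on hand, pool $3,506.98 (≈ $6.0154 each)
Jun 13, sell 243: 243/583 × $3,506.98 → $1,461.74
Total COGS = $1,135.02 + $1,461.74 = $2,596.76
Ending inventory (cost pool remaining) = $2,045.24
Check: goods available $4,642.00 = COGS $2,596.76 + ending $2,045.24

Ending inventory = $2,045.24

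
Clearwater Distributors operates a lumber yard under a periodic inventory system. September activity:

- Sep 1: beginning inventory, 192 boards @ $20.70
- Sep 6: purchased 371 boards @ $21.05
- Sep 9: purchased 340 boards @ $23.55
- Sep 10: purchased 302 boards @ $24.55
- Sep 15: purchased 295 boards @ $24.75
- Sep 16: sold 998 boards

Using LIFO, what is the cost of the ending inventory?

Sep 16, 998 sold [LIFO — newest first]: 295 @ $24.75 + 302 @ $24.55 + 340 @ $23.55 + 61 @ $21.05 = $24,006.40
Ending inventory: 192 @ $20.70 + 310 @ $21.05 = $10,499.90
Check: goods available $34,506.30 = COGS $24,006.40 + ending $10,499.90

Ending inventory = $10,499.90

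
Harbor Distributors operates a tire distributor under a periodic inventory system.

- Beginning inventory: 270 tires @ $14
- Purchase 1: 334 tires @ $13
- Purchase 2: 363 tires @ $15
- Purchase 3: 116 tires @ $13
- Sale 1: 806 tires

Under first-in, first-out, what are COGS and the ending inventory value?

COGS = $11,152; ending inventory = $3,923

Sale 1 (806) [FIFO — oldest first]: 270 @ $14 + 334 @ $13 + 202 @ $15 = $11,152
Ending inventory: 161 @ $15 + 116 @ $13 = $3,923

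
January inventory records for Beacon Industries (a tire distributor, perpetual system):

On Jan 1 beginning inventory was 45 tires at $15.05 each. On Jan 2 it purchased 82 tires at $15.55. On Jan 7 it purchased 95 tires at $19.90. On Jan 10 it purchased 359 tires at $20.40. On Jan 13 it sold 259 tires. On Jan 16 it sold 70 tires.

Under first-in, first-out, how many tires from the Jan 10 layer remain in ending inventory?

252

Jan 13, 259 sold [FIFO — oldest first]: 45 @ $15.05 + 82 @ $15.55 + 95 @ $19.90 + 37 @ $20.40 = $4,597.65
Jan 16, 70 sold [FIFO — oldest first]: 70 @ $20.40 = $1,428.00
Total COGS = $4,597.65 + $1,428.00 = $6,025.65
Ending inventory: 252 @ $20.40 = $5,140.80
Check: goods available $11,166.45 = COGS $6,025.65 + ending $5,140.80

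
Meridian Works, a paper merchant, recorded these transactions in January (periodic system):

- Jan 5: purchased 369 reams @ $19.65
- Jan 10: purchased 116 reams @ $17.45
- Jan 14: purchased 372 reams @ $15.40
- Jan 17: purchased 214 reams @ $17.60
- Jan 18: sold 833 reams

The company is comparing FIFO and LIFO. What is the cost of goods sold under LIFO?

COGS = $14,093.55

FIFO COGS: 369 @ $19.65 + 116 @ $17.45 + 348 @ $15.40 = $14,634.25
LIFO COGS: 214 @ $17.60 + 372 @ $15.40 + 116 @ $17.45 + 131 @ $19.65 = $14,093.55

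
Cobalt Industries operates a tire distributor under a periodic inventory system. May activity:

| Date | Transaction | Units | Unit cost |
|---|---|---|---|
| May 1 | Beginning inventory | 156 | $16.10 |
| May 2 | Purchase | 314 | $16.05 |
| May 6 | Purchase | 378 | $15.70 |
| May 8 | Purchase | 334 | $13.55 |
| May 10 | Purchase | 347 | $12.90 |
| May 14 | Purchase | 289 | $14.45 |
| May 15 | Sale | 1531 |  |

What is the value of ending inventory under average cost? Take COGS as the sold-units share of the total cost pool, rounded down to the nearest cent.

Ending inventory = $4,209.33

May 15, sell 1531: 1531/1818 × $26,663.95 → $22,454.62
Ending inventory (cost pool remaining) = $4,209.33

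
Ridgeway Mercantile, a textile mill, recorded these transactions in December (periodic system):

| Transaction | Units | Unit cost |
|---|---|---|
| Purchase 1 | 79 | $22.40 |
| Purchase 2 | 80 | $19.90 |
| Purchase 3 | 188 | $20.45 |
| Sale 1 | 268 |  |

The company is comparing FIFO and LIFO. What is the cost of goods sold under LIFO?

COGS = $5,436.60

FIFO COGS: 79 @ $22.40 + 80 @ $19.90 + 109 @ $20.45 = $5,590.65
LIFO COGS: 188 @ $20.45 + 80 @ $19.90 = $5,436.60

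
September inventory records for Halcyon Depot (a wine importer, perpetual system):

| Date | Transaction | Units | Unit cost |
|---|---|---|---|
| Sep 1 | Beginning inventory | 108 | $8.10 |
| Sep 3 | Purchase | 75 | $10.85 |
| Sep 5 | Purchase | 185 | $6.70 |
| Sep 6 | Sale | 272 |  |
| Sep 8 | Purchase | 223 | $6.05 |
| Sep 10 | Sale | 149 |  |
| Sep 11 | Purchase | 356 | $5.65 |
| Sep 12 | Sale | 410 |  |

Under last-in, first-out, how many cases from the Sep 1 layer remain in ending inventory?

96

Sep 6, 272 sold [LIFO — newest first]: 185 @ $6.70 + 75 @ $10.85 + 12 @ $8.10 = $2,150.45
Sep 10, 149 sold [LIFO — newest first]: 149 @ $6.05 = $901.45
Sep 12, 410 sold [LIFO — newest first]: 356 @ $5.65 + 54 @ $6.05 = $2,338.10
Total COGS = $2,150.45 + $901.45 + $2,338.10 = $5,390.00
Ending inventory: 96 @ $8.10 + 20 @ $6.05 = $898.60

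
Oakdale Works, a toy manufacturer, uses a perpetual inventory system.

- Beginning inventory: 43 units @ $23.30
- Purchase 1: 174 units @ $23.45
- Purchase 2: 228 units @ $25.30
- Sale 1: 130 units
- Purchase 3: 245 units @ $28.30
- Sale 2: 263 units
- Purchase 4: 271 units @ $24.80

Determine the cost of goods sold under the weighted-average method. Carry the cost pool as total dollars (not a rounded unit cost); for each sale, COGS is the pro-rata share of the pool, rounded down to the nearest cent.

COGS = $10,033.31

After Beginning: 43 on hand, pool $1,001.90 (≈ $23.3000 each)
After Purchase 1: 217 on hand, pool $5,082.20 (≈ $23.4203 each)
After Purchase 2: 445 on hand, pool $10,850.60 (≈ $24.3834 each)
Sale 1, sell 130: 130/445 × $10,850.60 → $3,169.83
After Purchase 3: 560 on hand, pool $14,614.27 (≈ $26.0969 each)
Sale 2, sell 263: 263/560 × $14,614.27 → $6,863.48
After Purchase 4: 568 on hand, pool $14,471.59 (≈ $25.4782 each)
Total COGS = $3,169.83 + $6,863.48 = $10,033.31
Ending inventory (cost pool remaining) = $14,471.59
Check: goods available $24,504.90 = COGS $10,033.31 + ending $14,471.59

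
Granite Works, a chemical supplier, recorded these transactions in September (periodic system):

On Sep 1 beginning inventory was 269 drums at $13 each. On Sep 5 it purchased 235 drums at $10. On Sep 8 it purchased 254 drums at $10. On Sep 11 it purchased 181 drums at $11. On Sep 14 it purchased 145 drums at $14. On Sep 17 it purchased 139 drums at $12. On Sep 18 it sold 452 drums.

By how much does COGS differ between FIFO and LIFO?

FIFO COGS: 269 @ $13 + 183 @ $10 = $5,327
LIFO COGS: 139 @ $12 + 145 @ $14 + 168 @ $11 = $5,546
Difference = |$5,327 − $5,546| = $219

$219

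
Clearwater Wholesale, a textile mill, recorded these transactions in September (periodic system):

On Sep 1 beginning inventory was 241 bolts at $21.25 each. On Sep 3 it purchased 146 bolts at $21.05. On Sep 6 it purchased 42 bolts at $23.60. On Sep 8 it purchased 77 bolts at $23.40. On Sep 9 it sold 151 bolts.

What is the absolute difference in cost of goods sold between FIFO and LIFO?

$257.85

FIFO COGS: 151 @ $21.25 = $3,208.75
LIFO COGS: 77 @ $23.40 + 42 @ $23.60 + 32 @ $21.05 = $3,466.60
Difference = |$3,208.75 − $3,466.60| = $257.85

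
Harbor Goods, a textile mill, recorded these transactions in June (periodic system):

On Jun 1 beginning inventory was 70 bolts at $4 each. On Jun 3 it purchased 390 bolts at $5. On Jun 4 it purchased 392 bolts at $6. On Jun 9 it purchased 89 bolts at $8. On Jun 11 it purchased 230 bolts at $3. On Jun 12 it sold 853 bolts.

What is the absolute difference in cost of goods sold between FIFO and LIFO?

$126

FIFO COGS: 70 @ $4 + 390 @ $5 + 392 @ $6 + 1 @ $8 = $4,590
LIFO COGS: 230 @ $3 + 89 @ $8 + 392 @ $6 + 142 @ $5 = $4,464
Difference = |$4,590 − $4,464| = $126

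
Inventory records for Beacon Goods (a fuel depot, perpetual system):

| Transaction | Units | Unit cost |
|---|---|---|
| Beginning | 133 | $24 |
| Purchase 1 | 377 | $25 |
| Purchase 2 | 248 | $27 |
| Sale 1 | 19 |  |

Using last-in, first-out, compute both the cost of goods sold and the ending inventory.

Sale 1 (19) [LIFO — newest first]: 19 @ $27 = $513
Ending inventory: 133 @ $24 + 377 @ $25 + 229 @ $27 = $18,800

COGS = $513; ending inventory = $18,800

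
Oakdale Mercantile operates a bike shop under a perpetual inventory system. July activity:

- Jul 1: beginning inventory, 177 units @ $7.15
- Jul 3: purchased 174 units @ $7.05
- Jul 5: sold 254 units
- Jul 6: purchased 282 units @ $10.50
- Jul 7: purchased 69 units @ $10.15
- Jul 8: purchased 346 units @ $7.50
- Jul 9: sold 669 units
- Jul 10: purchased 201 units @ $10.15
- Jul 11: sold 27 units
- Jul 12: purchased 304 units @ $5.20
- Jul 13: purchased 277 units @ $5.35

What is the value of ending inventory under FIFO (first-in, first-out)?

Jul 5, 254 sold [FIFO — oldest first]: 177 @ $7.15 + 77 @ $7.05 = $1,808.40
Jul 9, 669 sold [FIFO — oldest first]: 97 @ $7.05 + 282 @ $10.50 + 69 @ $10.15 + 221 @ $7.50 = $6,002.70
Jul 11, 27 sold [FIFO — oldest first]: 27 @ $7.50 = $202.50
Total COGS = $1,808.40 + $6,002.70 + $202.50 = $8,013.60
Ending inventory: 98 @ $7.50 + 201 @ $10.15 + 304 @ $5.20 + 277 @ $5.35 = $5,837.90
Check: goods available $13,851.50 = COGS $8,013.60 + ending $5,837.90

Ending inventory = $5,837.90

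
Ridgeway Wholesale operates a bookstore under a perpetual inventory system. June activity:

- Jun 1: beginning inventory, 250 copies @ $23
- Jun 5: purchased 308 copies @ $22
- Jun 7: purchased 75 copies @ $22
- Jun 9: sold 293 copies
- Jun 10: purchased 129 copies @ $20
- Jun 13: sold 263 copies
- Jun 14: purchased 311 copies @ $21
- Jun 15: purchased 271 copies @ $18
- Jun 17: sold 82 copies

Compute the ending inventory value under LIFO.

Jun 9, 293 sold [LIFO — newest first]: 75 @ $22 + 218 @ $22 = $6,446
Jun 13, 263 sold [LIFO — newest first]: 129 @ $20 + 90 @ $22 + 44 @ $23 = $5,572
Jun 17, 82 sold [LIFO — newest first]: 82 @ $18 = $1,476
Total COGS = $6,446 + $5,572 + $1,476 = $13,494
Ending inventory: 206 @ $23 + 311 @ $21 + 189 @ $18 = $14,671

Ending inventory = $14,671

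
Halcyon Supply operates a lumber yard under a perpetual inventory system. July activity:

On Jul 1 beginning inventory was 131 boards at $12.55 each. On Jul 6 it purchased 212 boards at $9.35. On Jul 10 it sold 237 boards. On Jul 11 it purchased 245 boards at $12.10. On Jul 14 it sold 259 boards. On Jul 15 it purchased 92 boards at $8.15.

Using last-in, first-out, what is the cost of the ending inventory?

Ending inventory = $1,904.40

Jul 10, 237 sold [LIFO — newest first]: 212 @ $9.35 + 25 @ $12.55 = $2,295.95
Jul 14, 259 sold [LIFO — newest first]: 245 @ $12.10 + 14 @ $12.55 = $3,140.20
Total COGS = $2,295.95 + $3,140.20 = $5,436.15
Ending inventory: 92 @ $12.55 + 92 @ $8.15 = $1,904.40
Check: goods available $7,340.55 = COGS $5,436.15 + ending $1,904.40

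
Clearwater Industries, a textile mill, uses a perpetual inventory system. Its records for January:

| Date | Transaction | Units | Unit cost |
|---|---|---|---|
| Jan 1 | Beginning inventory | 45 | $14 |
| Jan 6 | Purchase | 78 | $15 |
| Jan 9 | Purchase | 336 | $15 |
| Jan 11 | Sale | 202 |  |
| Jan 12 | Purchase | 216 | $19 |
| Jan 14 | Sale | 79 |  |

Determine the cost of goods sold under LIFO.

Jan 11, 202 sold [LIFO — newest first]: 202 @ $15 = $3,030
Jan 14, 79 sold [LIFO — newest first]: 79 @ $19 = $1,501
Total COGS = $3,030 + $1,501 = $4,531
Ending inventory: 45 @ $14 + 78 @ $15 + 134 @ $15 + 137 @ $19 = $6,413
Check: goods available $10,944 = COGS $4,531 + ending $6,413

COGS = $4,531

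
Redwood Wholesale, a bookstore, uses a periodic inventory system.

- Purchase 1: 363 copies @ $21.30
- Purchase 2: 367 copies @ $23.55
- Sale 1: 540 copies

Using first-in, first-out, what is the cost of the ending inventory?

Sale 1 (540) [FIFO — oldest first]: 363 @ $21.30 + 177 @ $23.55 = $11,900.25
Ending inventory: 190 @ $23.55 = $4,474.50

Ending inventory = $4,474.50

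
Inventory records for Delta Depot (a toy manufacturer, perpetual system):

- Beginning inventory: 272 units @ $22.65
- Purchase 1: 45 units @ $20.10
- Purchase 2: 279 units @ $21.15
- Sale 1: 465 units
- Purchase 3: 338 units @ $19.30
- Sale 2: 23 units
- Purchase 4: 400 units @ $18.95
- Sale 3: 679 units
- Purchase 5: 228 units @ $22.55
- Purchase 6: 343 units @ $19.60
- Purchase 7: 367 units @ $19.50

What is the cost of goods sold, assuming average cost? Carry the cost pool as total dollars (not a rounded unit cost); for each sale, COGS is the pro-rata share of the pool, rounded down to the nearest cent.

After Beginning: 272 on hand, pool $6,160.80 (≈ $22.6500 each)
After Purchase 1: 317 on hand, pool $7,065.30 (≈ $22.2880 each)
After Purchase 2: 596 on hand, pool $12,966.15 (≈ $21.7553 each)
Sale 1, sell 465: 465/596 × $12,966.15 → $10,116.20
After Purchase 3: 469 on hand, pool $9,373.35 (≈ $19.9858 each)
Sale 2, sell 23: 23/469 × $9,373.35 → $459.67
After Purchase 4: 846 on hand, pool $16,493.68 (≈ $19.4961 each)
Sale 3, sell 679: 679/846 × $16,493.68 → $13,237.83
After Purchase 5: 395 on hand, pool $8,397.25 (≈ $21.2589 each)
After Purchase 6: 738 on hand, pool $15,120.05 (≈ $20.4879 each)
After Purchase 7: 1105 on hand, pool $22,276.55 (≈ $20.1598 each)
Total COGS = $10,116.20 + $459.67 + $13,237.83 = $23,813.70
Ending inventory (cost pool remaining) = $22,276.55
Check: goods available $46,090.25 = COGS $23,813.70 + ending $22,276.55

COGS = $23,813.70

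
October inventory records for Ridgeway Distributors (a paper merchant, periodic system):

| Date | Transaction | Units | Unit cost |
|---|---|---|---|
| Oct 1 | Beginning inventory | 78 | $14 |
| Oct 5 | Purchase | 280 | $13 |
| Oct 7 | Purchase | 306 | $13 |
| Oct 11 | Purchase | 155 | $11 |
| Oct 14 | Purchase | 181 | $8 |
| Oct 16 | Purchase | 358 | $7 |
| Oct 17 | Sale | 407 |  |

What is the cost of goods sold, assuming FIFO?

Oct 17, 407 sold [FIFO — oldest first]: 78 @ $14 + 280 @ $13 + 49 @ $13 = $5,369
Ending inventory: 257 @ $13 + 155 @ $11 + 181 @ $8 + 358 @ $7 = $9,000
Check: goods available $14,369 = COGS $5,369 + ending $9,000

COGS = $5,369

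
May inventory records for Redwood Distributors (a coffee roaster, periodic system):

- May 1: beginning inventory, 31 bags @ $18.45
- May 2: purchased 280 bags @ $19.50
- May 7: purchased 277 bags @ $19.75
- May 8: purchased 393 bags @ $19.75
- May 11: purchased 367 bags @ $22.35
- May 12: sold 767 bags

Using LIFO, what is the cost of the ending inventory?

Ending inventory = $11,364.45

May 12, 767 sold [LIFO — newest first]: 367 @ $22.35 + 393 @ $19.75 + 7 @ $19.75 = $16,102.45
Ending inventory: 31 @ $18.45 + 280 @ $19.50 + 270 @ $19.75 = $11,364.45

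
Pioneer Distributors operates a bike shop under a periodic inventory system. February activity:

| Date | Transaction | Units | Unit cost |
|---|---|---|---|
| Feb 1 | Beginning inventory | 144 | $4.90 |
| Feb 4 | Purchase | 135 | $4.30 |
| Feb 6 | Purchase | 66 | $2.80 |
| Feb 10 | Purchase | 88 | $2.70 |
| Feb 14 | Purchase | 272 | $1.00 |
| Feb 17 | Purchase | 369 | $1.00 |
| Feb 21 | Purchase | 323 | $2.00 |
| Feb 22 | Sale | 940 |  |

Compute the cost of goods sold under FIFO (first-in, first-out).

COGS = $2,215.50

Feb 22, 940 sold [FIFO — oldest first]: 144 @ $4.90 + 135 @ $4.30 + 66 @ $2.80 + 88 @ $2.70 + 272 @ $1.00 + 235 @ $1.00 = $2,215.50
Ending inventory: 134 @ $1.00 + 323 @ $2.00 = $780.00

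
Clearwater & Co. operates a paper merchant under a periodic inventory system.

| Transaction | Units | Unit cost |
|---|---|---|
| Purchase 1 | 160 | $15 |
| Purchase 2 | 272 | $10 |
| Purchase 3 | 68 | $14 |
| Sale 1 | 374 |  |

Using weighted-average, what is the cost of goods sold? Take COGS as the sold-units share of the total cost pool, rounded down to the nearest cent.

Sale 1, sell 374: 374/500 × $6,072.00 → $4,541.85
Ending inventory (cost pool remaining) = $1,530.15
Check: goods available $6,072.00 = COGS $4,541.85 + ending $1,530.15

COGS = $4,541.85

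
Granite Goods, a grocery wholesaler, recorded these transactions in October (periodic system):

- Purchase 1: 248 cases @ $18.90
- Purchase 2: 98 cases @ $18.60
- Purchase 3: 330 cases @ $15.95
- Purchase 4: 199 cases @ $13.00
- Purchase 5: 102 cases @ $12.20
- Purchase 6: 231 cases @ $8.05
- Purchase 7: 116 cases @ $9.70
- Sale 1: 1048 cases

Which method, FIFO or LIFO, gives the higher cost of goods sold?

FIFO COGS: 248 @ $18.90 + 98 @ $18.60 + 330 @ $15.95 + 199 @ $13.00 + 102 @ $12.20 + 71 @ $8.05 = $16,176.45
LIFO COGS: 116 @ $9.70 + 231 @ $8.05 + 102 @ $12.20 + 199 @ $13.00 + 330 @ $15.95 + 70 @ $18.60 = $13,381.65

FIFO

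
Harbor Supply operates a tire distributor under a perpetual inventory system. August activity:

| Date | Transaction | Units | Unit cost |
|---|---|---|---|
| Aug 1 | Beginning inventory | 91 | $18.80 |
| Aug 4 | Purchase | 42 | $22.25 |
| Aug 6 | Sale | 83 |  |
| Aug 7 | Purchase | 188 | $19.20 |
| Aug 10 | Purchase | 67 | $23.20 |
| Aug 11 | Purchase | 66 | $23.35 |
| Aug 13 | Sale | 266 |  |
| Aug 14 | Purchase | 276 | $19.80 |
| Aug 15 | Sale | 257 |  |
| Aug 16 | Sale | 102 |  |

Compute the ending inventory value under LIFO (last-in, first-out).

Ending inventory = $413.60

Aug 6, 83 sold [LIFO — newest first]: 42 @ $22.25 + 41 @ $18.80 = $1,705.30
Aug 13, 266 sold [LIFO — newest first]: 66 @ $23.35 + 67 @ $23.20 + 133 @ $19.20 = $5,649.10
Aug 15, 257 sold [LIFO — newest first]: 257 @ $19.80 = $5,088.60
Aug 16, 102 sold [LIFO — newest first]: 19 @ $19.80 + 55 @ $19.20 + 28 @ $18.80 = $1,958.60
Total COGS = $1,705.30 + $5,649.10 + $5,088.60 + $1,958.60 = $14,401.60
Ending inventory: 22 @ $18.80 = $413.60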